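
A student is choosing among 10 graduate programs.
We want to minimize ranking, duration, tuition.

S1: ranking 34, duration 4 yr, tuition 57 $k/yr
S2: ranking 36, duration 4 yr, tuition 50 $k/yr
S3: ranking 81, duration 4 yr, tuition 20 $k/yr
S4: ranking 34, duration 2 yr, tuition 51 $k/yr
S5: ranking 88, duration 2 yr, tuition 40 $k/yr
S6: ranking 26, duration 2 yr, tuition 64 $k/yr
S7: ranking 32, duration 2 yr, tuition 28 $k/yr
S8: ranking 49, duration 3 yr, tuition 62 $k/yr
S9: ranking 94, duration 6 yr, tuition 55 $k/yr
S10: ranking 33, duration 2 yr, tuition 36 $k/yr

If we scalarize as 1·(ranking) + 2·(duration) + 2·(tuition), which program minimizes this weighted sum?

S7

S1: 1·34 + 2·4 + 2·57 = 156
S2: 1·36 + 2·4 + 2·50 = 144
S3: 1·81 + 2·4 + 2·20 = 129
S4: 1·34 + 2·2 + 2·51 = 140
S5: 1·88 + 2·2 + 2·40 = 172
S6: 1·26 + 2·2 + 2·64 = 158
S7: 1·32 + 2·2 + 2·28 = 92
S8: 1·49 + 2·3 + 2·62 = 179
S9: 1·94 + 2·6 + 2·55 = 216
S10: 1·33 + 2·2 + 2·36 = 109
Lowest: S7 at 92.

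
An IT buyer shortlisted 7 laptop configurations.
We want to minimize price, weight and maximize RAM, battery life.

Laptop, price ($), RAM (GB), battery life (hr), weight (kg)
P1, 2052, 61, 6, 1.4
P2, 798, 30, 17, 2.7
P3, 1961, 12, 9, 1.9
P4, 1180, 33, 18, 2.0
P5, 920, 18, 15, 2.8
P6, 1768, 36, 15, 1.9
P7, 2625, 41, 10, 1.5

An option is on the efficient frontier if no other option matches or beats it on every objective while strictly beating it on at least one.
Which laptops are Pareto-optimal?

P1, P2, P4, P6, P7

P1: not dominated (best RAM).
P2: not dominated (best price).
P3: dominated by P6 (price 1768≤1961, RAM 36≥12, battery life 15≥9, weight 1.9≤1.9).
P4: not dominated (best battery life).
P5: dominated by P2 (price 798≤920, RAM 30≥18, battery life 17≥15, weight 2.7≤2.8).
P6: not dominated.
P7: not dominated.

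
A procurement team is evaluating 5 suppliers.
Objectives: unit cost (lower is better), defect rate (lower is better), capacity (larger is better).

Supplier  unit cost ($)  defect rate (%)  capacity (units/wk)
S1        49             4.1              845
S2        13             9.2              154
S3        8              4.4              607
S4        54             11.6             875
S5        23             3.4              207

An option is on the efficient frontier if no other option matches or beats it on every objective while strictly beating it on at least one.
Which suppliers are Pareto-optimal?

S1, S3, S4, S5

S1: not dominated.
S2: dominated by S3 (unit cost 8≤13, defect rate 4.4≤9.2, capacity 607≥154).
S3: not dominated (best unit cost).
S4: not dominated (best capacity).
S5: not dominated (best defect rate).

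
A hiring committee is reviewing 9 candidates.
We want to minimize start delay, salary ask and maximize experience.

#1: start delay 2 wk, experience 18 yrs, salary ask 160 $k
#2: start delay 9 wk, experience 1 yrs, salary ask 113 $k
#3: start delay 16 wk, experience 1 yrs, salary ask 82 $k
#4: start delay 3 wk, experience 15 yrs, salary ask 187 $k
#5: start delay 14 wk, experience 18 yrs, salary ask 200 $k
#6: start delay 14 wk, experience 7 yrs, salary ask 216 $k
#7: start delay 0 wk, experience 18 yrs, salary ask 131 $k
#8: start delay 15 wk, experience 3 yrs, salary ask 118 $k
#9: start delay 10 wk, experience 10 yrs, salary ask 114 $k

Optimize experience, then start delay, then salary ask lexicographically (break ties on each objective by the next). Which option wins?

#7

First maximize experience: best is 18, kept {#1, #5, #7}.
Then minimize start delay: best is 0, kept {#7}.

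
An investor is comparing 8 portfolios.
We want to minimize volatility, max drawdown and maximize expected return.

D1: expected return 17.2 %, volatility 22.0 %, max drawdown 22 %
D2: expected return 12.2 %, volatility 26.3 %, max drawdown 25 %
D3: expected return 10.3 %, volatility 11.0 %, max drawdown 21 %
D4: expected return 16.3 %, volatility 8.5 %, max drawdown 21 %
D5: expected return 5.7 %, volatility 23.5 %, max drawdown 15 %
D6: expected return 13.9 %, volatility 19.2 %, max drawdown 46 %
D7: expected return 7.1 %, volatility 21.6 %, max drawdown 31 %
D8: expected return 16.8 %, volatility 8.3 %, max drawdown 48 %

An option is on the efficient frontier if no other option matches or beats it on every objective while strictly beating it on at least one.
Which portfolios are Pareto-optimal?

D1, D4, D5, D8

D1: not dominated (best expected return).
D2: dominated by D1 (expected return 17.2≥12.2, volatility 22.0≤26.3, max drawdown 22≤25).
D3: dominated by D4 (expected return 16.3≥10.3, volatility 8.5≤11.0, max drawdown 21≤21).
D4: not dominated.
D5: not dominated (best max drawdown).
D6: dominated by D4 (expected return 16.3≥13.9, volatility 8.5≤19.2, max drawdown 21≤46).
D7: dominated by D3 (expected return 10.3≥7.1, volatility 11.0≤21.6, max drawdown 21≤31).
D8: not dominated (best volatility).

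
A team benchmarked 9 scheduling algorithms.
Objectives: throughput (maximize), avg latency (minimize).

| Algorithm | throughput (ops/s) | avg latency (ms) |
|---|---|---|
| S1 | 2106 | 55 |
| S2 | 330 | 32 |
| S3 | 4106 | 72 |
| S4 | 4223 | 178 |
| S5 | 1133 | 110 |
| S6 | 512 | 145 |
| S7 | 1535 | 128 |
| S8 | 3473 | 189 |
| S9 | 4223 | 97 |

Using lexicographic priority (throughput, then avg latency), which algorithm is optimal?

S9

First maximize throughput: best is 4223, kept {S4, S9}.
Then minimize avg latency: best is 97, kept {S9}.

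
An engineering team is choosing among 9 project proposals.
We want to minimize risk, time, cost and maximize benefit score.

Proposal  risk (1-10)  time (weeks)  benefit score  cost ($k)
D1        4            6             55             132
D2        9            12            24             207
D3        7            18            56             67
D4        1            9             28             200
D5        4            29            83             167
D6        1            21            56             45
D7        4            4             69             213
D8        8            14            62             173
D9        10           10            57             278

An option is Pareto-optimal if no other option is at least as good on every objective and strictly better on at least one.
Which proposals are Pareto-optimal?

D1, D3, D4, D5, D6, D7, D8

D1: not dominated.
D2: dominated by D1 (risk 4≤9, time 6≤12, benefit score 55≥24, cost 132≤207).
D3: not dominated.
D4: not dominated.
D5: not dominated (best benefit score).
D6: not dominated (best cost).
D7: not dominated (best time).
D8: not dominated.
D9: dominated by D7 (risk 4≤10, time 4≤10, benefit score 69≥57, cost 213≤278).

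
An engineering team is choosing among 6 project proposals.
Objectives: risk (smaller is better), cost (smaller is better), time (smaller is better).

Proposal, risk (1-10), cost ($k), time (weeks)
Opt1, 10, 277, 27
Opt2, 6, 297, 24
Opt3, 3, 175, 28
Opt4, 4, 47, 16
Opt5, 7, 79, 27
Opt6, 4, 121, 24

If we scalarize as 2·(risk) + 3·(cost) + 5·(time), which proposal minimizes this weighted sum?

Opt1: 2·10 + 3·277 + 5·27 = 986
Opt2: 2·6 + 3·297 + 5·24 = 1023
Opt3: 2·3 + 3·175 + 5·28 = 671
Opt4: 2·4 + 3·47 + 5·16 = 229
Opt5: 2·7 + 3·79 + 5·27 = 386
Opt6: 2·4 + 3·121 + 5·24 = 491
Lowest: Opt4 at 229.

Opt4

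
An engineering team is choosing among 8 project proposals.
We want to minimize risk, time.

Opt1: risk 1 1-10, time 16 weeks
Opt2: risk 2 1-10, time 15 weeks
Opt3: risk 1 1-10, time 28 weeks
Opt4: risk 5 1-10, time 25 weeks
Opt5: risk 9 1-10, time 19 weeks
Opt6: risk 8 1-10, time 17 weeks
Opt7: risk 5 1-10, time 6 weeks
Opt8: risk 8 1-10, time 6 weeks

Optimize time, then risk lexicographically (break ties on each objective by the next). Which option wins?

Opt7

First minimize time: best is 6, kept {Opt7, Opt8}.
Then minimize risk: best is 5, kept {Opt7}.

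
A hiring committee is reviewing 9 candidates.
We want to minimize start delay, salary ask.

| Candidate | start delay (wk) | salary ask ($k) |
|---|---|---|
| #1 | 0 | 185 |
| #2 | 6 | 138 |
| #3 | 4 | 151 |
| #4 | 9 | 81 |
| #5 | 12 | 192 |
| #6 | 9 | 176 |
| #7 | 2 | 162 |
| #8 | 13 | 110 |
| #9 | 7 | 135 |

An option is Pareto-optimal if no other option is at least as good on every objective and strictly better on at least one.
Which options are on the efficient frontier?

#1, #2, #3, #4, #7, #9

#1: not dominated (best start delay).
#2: not dominated.
#3: not dominated.
#4: not dominated (best salary ask).
#5: dominated by #1 (start delay 0≤12, salary ask 185≤192).
#6: dominated by #2 (start delay 6≤9, salary ask 138≤176).
#7: not dominated.
#8: dominated by #4 (start delay 9≤13, salary ask 81≤110).
#9: not dominated.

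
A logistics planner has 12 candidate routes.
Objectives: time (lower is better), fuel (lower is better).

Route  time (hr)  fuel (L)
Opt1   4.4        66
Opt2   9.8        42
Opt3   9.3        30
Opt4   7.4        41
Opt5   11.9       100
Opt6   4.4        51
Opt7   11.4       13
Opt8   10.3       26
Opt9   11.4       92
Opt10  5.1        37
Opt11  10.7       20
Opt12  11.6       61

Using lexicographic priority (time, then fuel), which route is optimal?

Opt6

First minimize time: best is 4.4, kept {Opt1, Opt6}.
Then minimize fuel: best is 51, kept {Opt6}.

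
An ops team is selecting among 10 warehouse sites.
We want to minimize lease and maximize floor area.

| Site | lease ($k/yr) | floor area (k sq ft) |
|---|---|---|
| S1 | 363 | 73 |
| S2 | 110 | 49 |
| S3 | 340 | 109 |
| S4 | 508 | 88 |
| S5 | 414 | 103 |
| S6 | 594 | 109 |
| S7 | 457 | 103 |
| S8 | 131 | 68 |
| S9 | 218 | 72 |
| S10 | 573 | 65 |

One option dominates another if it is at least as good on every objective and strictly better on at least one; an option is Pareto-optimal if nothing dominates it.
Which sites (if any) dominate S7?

S3: lease 340≤457, floor area 109≥103 — dominates S7.
S5: lease 414≤457, floor area 103≥103 — dominates S7.
Others (S1, S2, S4, S6, S8, S9, S10) are each worse than S7 on at least one objective.

S3, S5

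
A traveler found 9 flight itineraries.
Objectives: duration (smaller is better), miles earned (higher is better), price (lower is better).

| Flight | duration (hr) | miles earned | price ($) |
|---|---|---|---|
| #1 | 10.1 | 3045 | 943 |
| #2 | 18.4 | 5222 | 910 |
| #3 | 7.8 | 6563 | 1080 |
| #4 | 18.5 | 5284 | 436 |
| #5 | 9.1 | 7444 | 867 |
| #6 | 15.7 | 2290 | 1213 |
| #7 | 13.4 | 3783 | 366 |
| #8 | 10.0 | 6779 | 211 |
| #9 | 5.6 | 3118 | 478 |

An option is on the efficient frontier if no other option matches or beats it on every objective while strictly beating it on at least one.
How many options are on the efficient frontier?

#1: dominated by #5 (duration 9.1≤10.1, miles earned 7444≥3045, price 867≤943).
#2: dominated by #5 (duration 9.1≤18.4, miles earned 7444≥5222, price 867≤910).
#3: not dominated.
#4: dominated by #8 (duration 10.0≤18.5, miles earned 6779≥5284, price 211≤436).
#5: not dominated (best miles earned).
#6: dominated by #1 (duration 10.1≤15.7, miles earned 3045≥2290, price 943≤1213).
#7: dominated by #8 (duration 10.0≤13.4, miles earned 6779≥3783, price 211≤366).
#8: not dominated (best price).
#9: not dominated (best duration).
Pareto-optimal: #3, #5, #8, #9 → 4.

4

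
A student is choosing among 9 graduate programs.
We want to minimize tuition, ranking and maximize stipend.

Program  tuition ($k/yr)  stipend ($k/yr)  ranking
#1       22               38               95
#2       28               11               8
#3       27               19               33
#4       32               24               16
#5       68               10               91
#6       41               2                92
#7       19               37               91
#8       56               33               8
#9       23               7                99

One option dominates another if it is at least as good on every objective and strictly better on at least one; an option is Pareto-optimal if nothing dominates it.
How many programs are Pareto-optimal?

#1: not dominated (best stipend).
#2: not dominated.
#3: not dominated.
#4: not dominated.
#5: dominated by #2 (tuition 28≤68, stipend 11≥10, ranking 8≤91).
#6: dominated by #2 (tuition 28≤41, stipend 11≥2, ranking 8≤92).
#7: not dominated (best tuition).
#8: not dominated.
#9: dominated by #1 (tuition 22≤23, stipend 38≥7, ranking 95≤99).
Pareto-optimal: #1, #2, #3, #4, #7, #8 → 6.

6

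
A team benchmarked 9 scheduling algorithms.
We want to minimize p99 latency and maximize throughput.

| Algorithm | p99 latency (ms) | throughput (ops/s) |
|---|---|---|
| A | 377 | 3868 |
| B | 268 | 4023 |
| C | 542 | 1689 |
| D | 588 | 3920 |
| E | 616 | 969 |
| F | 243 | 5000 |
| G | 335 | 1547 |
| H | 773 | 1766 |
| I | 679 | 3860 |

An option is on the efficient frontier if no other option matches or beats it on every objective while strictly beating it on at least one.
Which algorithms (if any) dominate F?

A: worse on p99 latency (377 vs 243).
B: worse on p99 latency (268 vs 243).
C: worse on p99 latency (542 vs 243).
D: worse on p99 latency (588 vs 243).
E: worse on p99 latency (616 vs 243).
G: worse on p99 latency (335 vs 243).
H: worse on p99 latency (773 vs 243).
I: worse on p99 latency (679 vs 243).
No option dominates F.

none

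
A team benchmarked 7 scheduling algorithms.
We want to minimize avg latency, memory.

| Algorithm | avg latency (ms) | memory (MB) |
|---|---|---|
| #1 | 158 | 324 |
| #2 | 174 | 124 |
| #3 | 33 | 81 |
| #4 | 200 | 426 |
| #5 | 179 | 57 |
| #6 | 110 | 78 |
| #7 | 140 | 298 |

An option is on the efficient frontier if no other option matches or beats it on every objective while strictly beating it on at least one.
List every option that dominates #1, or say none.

#3, #6, #7

#3: avg latency 33≤158, memory 81≤324 — dominates #1.
#6: avg latency 110≤158, memory 78≤324 — dominates #1.
#7: avg latency 140≤158, memory 298≤324 — dominates #1.
Others (#2, #4, #5) are each worse than #1 on at least one objective.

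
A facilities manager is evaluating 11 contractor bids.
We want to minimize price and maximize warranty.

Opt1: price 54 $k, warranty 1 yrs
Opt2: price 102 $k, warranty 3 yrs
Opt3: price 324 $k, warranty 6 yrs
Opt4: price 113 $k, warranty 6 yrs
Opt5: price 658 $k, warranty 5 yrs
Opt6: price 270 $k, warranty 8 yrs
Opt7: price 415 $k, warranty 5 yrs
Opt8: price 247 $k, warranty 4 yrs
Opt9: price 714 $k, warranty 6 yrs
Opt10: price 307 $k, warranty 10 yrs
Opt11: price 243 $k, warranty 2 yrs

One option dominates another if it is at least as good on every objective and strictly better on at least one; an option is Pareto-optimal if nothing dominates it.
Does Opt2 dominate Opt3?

No

Opt2 vs Opt3: Opt2 is worse on warranty (3 vs 6), so it does not dominate Opt3.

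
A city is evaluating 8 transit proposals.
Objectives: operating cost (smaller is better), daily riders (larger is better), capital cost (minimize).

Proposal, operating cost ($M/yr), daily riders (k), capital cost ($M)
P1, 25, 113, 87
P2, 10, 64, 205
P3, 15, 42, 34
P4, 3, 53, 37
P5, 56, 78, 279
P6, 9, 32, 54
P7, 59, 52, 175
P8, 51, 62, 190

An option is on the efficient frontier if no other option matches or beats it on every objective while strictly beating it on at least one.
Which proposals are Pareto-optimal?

P1, P2, P3, P4

P1: not dominated (best daily riders).
P2: not dominated.
P3: not dominated (best capital cost).
P4: not dominated (best operating cost).
P5: dominated by P1 (operating cost 25≤56, daily riders 113≥78, capital cost 87≤279).
P6: dominated by P4 (operating cost 3≤9, daily riders 53≥32, capital cost 37≤54).
P7: dominated by P1 (operating cost 25≤59, daily riders 113≥52, capital cost 87≤175).
P8: dominated by P1 (operating cost 25≤51, daily riders 113≥62, capital cost 87≤190).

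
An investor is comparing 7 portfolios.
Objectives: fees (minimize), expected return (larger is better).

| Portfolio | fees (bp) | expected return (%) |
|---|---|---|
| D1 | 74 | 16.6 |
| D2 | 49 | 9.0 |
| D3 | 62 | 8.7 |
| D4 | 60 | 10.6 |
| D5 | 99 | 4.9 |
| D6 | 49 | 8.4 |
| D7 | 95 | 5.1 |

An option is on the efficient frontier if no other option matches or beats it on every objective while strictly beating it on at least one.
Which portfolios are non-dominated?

D1, D2, D4

D1: not dominated (best expected return).
D2: not dominated.
D3: dominated by D2 (fees 49≤62, expected return 9.0≥8.7).
D4: not dominated.
D5: dominated by D1 (fees 74≤99, expected return 16.6≥4.9).
D6: dominated by D2 (fees 49≤49, expected return 9.0≥8.4).
D7: dominated by D1 (fees 74≤95, expected return 16.6≥5.1).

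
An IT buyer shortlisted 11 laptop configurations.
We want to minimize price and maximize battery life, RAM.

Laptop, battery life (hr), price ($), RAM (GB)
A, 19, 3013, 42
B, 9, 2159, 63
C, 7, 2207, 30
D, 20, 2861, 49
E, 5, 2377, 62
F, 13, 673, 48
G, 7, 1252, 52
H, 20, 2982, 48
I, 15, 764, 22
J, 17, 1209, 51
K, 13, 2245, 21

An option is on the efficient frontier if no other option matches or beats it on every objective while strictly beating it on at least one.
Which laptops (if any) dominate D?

A: worse on battery life (19 vs 20).
B: worse on battery life (9 vs 20).
C: worse on battery life (7 vs 20).
E: worse on battery life (5 vs 20).
F: worse on battery life (13 vs 20).
G: worse on battery life (7 vs 20).
H: worse on price (2982 vs 2861).
I: worse on battery life (15 vs 20).
J: worse on battery life (17 vs 20).
K: worse on battery life (13 vs 20).
No option dominates D.

none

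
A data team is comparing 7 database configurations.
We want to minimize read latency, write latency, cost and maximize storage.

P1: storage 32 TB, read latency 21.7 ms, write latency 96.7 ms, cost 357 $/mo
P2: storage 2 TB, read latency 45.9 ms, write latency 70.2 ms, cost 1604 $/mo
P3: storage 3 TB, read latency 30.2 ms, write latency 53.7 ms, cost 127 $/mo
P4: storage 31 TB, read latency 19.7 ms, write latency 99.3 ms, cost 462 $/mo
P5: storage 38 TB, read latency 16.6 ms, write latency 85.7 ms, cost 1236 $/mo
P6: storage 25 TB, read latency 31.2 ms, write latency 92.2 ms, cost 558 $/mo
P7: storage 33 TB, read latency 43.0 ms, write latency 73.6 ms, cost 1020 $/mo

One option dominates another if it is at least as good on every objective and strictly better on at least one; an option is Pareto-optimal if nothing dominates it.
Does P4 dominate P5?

P4 vs P5: P4 is worse on storage (31 vs 38), so it does not dominate P5.

No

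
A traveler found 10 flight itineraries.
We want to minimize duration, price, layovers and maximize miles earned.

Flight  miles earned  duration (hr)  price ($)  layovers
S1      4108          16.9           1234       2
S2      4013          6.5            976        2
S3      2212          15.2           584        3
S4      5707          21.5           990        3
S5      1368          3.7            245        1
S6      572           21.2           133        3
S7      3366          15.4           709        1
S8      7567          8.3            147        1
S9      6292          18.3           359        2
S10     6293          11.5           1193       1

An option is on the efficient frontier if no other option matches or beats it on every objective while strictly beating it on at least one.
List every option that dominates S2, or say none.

S1: worse on duration (16.9 vs 6.5).
S3: worse on miles earned (2212 vs 4013).
S4: worse on duration (21.5 vs 6.5).
S5: worse on miles earned (1368 vs 4013).
S6: worse on miles earned (572 vs 4013).
S7: worse on miles earned (3366 vs 4013).
S8: worse on duration (8.3 vs 6.5).
S9: worse on duration (18.3 vs 6.5).
S10: worse on duration (11.5 vs 6.5).
No option dominates S2.

none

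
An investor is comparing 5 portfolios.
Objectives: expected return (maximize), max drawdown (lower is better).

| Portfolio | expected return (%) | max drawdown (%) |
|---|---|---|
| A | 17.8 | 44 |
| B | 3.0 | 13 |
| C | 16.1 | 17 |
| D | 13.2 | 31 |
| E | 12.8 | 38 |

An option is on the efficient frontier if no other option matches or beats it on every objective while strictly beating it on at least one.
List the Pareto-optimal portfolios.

A, B, C

A: not dominated (best expected return).
B: not dominated (best max drawdown).
C: not dominated.
D: dominated by C (expected return 16.1≥13.2, max drawdown 17≤31).
E: dominated by C (expected return 16.1≥12.8, max drawdown 17≤38).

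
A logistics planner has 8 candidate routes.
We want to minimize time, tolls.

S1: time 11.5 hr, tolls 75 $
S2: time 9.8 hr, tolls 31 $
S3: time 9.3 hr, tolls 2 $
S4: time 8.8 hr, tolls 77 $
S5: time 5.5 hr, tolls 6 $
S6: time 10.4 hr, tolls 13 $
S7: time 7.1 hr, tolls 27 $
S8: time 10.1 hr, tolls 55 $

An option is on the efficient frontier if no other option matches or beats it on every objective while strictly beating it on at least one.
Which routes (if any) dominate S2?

S3: time 9.3≤9.8, tolls 2≤31 — dominates S2.
S5: time 5.5≤9.8, tolls 6≤31 — dominates S2.
S7: time 7.1≤9.8, tolls 27≤31 — dominates S2.
Others (S1, S4, S6, S8) are each worse than S2 on at least one objective.

S3, S5, S7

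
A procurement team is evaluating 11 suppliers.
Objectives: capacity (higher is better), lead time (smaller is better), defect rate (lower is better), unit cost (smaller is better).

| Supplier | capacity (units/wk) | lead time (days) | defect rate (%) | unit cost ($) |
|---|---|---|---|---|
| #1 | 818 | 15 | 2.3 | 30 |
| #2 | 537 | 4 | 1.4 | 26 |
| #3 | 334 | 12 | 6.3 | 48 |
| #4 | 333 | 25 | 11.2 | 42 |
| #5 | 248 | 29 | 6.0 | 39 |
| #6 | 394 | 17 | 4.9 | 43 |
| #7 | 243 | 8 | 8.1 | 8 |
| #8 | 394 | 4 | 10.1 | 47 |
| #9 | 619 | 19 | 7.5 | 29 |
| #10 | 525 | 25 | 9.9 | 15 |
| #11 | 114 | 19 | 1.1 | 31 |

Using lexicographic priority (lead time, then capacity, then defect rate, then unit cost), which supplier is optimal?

First minimize lead time: best is 4, kept {#2, #8}.
Then maximize capacity: best is 537, kept {#2}.

#2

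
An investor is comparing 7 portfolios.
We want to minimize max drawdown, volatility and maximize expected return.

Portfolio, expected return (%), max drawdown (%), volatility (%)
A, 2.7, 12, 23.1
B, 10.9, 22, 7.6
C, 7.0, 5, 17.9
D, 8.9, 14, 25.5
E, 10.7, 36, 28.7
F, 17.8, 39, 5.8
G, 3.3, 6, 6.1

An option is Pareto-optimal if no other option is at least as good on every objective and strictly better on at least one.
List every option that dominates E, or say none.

B

B: expected return 10.9≥10.7, max drawdown 22≤36, volatility 7.6≤28.7 — dominates E.
Others (A, C, D, F, G) are each worse than E on at least one objective.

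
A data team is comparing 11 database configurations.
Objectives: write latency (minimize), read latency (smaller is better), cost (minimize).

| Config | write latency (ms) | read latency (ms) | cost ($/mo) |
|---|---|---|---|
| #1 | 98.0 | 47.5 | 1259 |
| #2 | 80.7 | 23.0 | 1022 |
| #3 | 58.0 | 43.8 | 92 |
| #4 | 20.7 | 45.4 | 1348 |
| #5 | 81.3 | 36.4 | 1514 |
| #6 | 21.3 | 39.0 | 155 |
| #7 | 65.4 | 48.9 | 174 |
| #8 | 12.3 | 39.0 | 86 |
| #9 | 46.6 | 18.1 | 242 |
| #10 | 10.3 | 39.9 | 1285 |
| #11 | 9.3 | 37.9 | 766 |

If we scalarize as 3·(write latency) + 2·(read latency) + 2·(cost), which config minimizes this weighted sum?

#1: 3·98.0 + 2·47.5 + 2·1259 = 2907.0
#2: 3·80.7 + 2·23.0 + 2·1022 = 2332.1
#3: 3·58.0 + 2·43.8 + 2·92 = 445.6
#4: 3·20.7 + 2·45.4 + 2·1348 = 2848.9
#5: 3·81.3 + 2·36.4 + 2·1514 = 3344.7
#6: 3·21.3 + 2·39.0 + 2·155 = 451.9
#7: 3·65.4 + 2·48.9 + 2·174 = 642.0
#8: 3·12.3 + 2·39.0 + 2·86 = 286.9
#9: 3·46.6 + 2·18.1 + 2·242 = 660.0
#10: 3·10.3 + 2·39.9 + 2·1285 = 2680.7
#11: 3·9.3 + 2·37.9 + 2·766 = 1635.7
Lowest: #8 at 286.9.

#8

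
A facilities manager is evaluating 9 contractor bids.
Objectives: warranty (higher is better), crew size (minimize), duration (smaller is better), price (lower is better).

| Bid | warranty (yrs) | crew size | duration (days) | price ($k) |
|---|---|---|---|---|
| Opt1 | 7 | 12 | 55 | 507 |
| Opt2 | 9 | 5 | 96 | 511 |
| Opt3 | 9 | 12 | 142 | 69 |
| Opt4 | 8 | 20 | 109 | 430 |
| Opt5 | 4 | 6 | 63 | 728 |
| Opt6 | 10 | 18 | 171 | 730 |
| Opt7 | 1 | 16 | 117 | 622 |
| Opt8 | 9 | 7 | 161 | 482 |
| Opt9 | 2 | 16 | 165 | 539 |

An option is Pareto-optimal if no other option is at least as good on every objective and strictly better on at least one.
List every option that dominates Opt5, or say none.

none

Opt1: worse on crew size (12 vs 6).
Opt2: worse on duration (96 vs 63).
Opt3: worse on crew size (12 vs 6).
Opt4: worse on crew size (20 vs 6).
Opt6: worse on crew size (18 vs 6).
Opt7: worse on warranty (1 vs 4).
Opt8: worse on crew size (7 vs 6).
Opt9: worse on warranty (2 vs 4).
No option dominates Opt5.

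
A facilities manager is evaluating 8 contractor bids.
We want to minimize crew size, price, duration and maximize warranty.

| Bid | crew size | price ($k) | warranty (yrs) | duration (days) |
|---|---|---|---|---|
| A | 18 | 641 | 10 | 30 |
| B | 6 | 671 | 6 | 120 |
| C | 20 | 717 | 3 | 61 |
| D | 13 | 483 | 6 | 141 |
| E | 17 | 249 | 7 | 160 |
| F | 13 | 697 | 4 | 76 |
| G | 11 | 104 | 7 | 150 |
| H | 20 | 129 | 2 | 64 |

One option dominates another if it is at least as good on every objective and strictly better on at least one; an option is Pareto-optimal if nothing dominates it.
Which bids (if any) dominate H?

A: worse on price (641 vs 129).
B: worse on price (671 vs 129).
C: worse on price (717 vs 129).
D: worse on price (483 vs 129).
E: worse on price (249 vs 129).
F: worse on price (697 vs 129).
G: worse on duration (150 vs 64).
No option dominates H.

none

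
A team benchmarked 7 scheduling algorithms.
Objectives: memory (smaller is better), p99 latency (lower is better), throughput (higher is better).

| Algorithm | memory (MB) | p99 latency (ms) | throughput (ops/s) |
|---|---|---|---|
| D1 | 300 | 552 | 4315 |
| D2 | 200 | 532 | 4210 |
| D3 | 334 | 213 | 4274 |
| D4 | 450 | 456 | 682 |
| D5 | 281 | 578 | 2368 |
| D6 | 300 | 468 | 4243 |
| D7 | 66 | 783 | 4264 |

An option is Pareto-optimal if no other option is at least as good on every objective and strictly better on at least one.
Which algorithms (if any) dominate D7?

none

D1: worse on memory (300 vs 66).
D2: worse on memory (200 vs 66).
D3: worse on memory (334 vs 66).
D4: worse on memory (450 vs 66).
D5: worse on memory (281 vs 66).
D6: worse on memory (300 vs 66).
No option dominates D7.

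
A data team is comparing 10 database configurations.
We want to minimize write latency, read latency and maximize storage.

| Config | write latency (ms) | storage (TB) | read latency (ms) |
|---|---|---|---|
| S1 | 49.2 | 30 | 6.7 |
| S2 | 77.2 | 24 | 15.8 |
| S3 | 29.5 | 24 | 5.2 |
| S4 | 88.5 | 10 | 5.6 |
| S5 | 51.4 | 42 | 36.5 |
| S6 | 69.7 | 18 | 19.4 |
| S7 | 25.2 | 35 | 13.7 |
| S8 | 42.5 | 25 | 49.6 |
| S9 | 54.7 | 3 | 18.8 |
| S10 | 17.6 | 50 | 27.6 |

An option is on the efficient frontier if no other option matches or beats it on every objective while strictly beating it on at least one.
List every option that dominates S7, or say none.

S1: worse on write latency (49.2 vs 25.2).
S2: worse on write latency (77.2 vs 25.2).
S3: worse on write latency (29.5 vs 25.2).
S4: worse on write latency (88.5 vs 25.2).
S5: worse on write latency (51.4 vs 25.2).
S6: worse on write latency (69.7 vs 25.2).
S8: worse on write latency (42.5 vs 25.2).
S9: worse on write latency (54.7 vs 25.2).
S10: worse on read latency (27.6 vs 13.7).
No option dominates S7.

none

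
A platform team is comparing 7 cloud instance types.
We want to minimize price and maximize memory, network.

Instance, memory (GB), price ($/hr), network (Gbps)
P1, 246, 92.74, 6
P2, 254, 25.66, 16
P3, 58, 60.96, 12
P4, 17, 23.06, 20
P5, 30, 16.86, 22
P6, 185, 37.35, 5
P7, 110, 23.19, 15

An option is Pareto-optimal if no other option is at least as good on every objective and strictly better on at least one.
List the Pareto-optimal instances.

P1: dominated by P2 (memory 254≥246, price 25.66≤92.74, network 16≥6).
P2: not dominated (best memory).
P3: dominated by P2 (memory 254≥58, price 25.66≤60.96, network 16≥12).
P4: dominated by P5 (memory 30≥17, price 16.86≤23.06, network 22≥20).
P5: not dominated (best price).
P6: dominated by P2 (memory 254≥185, price 25.66≤37.35, network 16≥5).
P7: not dominated.

P2, P5, P7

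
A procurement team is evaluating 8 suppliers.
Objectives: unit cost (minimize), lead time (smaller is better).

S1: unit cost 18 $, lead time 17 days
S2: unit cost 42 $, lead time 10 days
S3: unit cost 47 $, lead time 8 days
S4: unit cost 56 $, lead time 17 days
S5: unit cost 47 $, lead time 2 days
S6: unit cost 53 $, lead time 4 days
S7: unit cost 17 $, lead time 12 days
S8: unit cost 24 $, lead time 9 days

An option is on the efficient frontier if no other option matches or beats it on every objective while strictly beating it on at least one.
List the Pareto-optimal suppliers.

S1: dominated by S7 (unit cost 17≤18, lead time 12≤17).
S2: dominated by S8 (unit cost 24≤42, lead time 9≤10).
S3: dominated by S5 (unit cost 47≤47, lead time 2≤8).
S4: dominated by S1 (unit cost 18≤56, lead time 17≤17).
S5: not dominated (best lead time).
S6: dominated by S5 (unit cost 47≤53, lead time 2≤4).
S7: not dominated (best unit cost).
S8: not dominated.

S5, S7, S8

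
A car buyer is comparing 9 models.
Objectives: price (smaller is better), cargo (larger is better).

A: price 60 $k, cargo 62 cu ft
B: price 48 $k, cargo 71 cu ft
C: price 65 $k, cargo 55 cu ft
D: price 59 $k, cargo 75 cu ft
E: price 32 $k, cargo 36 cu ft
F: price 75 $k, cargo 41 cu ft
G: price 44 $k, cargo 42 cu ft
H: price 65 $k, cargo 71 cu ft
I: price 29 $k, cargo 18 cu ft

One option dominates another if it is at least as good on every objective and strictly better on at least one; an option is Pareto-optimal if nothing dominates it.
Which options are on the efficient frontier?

B, D, E, G, I

A: dominated by B (price 48≤60, cargo 71≥62).
B: not dominated.
C: dominated by A (price 60≤65, cargo 62≥55).
D: not dominated (best cargo).
E: not dominated.
F: dominated by A (price 60≤75, cargo 62≥41).
G: not dominated.
H: dominated by B (price 48≤65, cargo 71≥71).
I: not dominated (best price).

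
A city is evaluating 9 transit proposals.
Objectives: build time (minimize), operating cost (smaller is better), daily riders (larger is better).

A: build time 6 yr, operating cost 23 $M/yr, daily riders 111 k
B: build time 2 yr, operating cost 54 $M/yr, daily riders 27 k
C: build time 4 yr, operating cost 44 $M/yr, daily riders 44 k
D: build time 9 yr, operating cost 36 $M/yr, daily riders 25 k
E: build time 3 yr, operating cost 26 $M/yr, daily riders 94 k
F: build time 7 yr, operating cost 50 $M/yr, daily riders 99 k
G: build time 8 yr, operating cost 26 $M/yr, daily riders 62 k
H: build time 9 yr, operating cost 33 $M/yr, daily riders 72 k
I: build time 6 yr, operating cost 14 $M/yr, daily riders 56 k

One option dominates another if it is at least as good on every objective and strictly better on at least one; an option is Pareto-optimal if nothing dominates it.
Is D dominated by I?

I vs D: build time 6≤9, operating cost 14≤36, daily riders 56≥25 — I is at least as good on every objective with at least one strict improvement.

Yes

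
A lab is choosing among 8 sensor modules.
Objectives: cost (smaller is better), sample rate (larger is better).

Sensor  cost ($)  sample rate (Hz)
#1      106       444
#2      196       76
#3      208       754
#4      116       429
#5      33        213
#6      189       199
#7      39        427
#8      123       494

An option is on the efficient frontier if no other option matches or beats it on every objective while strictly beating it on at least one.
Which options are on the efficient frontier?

#1, #3, #5, #7, #8

#1: not dominated.
#2: dominated by #1 (cost 106≤196, sample rate 444≥76).
#3: not dominated (best sample rate).
#4: dominated by #1 (cost 106≤116, sample rate 444≥429).
#5: not dominated (best cost).
#6: dominated by #1 (cost 106≤189, sample rate 444≥199).
#7: not dominated.
#8: not dominated.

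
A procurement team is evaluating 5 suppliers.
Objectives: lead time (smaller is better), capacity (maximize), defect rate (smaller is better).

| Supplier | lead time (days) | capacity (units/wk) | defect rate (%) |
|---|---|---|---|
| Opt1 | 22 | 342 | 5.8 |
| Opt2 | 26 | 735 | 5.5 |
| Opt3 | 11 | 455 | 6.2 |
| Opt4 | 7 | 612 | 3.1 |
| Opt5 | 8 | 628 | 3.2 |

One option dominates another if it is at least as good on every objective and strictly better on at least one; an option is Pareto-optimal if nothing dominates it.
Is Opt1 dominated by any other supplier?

Opt4 vs Opt1: lead time 7≤22, capacity 612≥342, defect rate 3.1≤5.8 — Opt4 is at least as good on every objective and strictly better on at least one, so Opt4 dominates Opt1.

Yes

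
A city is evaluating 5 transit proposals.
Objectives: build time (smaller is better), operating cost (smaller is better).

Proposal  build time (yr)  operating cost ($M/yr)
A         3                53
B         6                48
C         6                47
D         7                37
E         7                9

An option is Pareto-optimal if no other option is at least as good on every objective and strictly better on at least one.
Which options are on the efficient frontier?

A, C, E

A: not dominated (best build time).
B: dominated by C (build time 6≤6, operating cost 47≤48).
C: not dominated.
D: dominated by E (build time 7≤7, operating cost 9≤37).
E: not dominated (best operating cost).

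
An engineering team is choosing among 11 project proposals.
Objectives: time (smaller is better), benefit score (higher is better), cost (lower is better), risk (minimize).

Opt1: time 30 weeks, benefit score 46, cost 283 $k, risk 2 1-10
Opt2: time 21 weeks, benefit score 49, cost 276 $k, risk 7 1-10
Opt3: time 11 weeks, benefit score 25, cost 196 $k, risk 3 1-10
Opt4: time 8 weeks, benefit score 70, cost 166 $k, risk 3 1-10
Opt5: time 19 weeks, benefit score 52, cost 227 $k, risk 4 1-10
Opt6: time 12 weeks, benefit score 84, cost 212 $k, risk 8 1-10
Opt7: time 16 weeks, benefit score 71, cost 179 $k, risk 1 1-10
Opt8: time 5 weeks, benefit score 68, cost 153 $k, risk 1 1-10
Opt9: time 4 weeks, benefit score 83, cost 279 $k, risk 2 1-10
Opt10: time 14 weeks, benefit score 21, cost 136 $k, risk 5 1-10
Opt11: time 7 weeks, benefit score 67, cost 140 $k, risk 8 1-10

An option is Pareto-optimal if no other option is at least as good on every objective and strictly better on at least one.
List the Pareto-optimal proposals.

Opt1: dominated by Opt7 (time 16≤30, benefit score 71≥46, cost 179≤283, risk 1≤2).
Opt2: dominated by Opt4 (time 8≤21, benefit score 70≥49, cost 166≤276, risk 3≤7).
Opt3: dominated by Opt4 (time 8≤11, benefit score 70≥25, cost 166≤196, risk 3≤3).
Opt4: not dominated.
Opt5: dominated by Opt4 (time 8≤19, benefit score 70≥52, cost 166≤227, risk 3≤4).
Opt6: not dominated (best benefit score).
Opt7: not dominated.
Opt8: not dominated.
Opt9: not dominated (best time).
Opt10: not dominated (best cost).
Opt11: not dominated.

Opt4, Opt6, Opt7, Opt8, Opt9, Opt10, Opt11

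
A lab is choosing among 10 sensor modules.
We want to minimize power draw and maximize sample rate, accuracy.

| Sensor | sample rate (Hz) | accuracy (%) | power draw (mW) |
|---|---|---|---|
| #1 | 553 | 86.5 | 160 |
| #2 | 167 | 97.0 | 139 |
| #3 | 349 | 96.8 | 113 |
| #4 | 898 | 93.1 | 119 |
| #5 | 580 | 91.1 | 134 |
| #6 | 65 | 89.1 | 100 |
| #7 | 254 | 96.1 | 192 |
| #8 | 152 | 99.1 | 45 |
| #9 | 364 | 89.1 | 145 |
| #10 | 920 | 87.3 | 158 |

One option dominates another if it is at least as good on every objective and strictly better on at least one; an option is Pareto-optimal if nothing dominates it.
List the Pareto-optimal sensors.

#2, #3, #4, #8, #10

#1: dominated by #4 (sample rate 898≥553, accuracy 93.1≥86.5, power draw 119≤160).
#2: not dominated.
#3: not dominated.
#4: not dominated.
#5: dominated by #4 (sample rate 898≥580, accuracy 93.1≥91.1, power draw 119≤134).
#6: dominated by #8 (sample rate 152≥65, accuracy 99.1≥89.1, power draw 45≤100).
#7: dominated by #3 (sample rate 349≥254, accuracy 96.8≥96.1, power draw 113≤192).
#8: not dominated (best accuracy).
#9: dominated by #4 (sample rate 898≥364, accuracy 93.1≥89.1, power draw 119≤145).
#10: not dominated (best sample rate).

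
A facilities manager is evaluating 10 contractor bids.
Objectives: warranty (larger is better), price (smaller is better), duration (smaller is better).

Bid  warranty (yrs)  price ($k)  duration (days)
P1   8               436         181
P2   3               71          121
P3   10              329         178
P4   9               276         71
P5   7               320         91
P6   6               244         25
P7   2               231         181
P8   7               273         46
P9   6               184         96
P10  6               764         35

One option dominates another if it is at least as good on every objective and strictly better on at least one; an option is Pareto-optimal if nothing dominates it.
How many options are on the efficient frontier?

P1: dominated by P3 (warranty 10≥8, price 329≤436, duration 178≤181).
P2: not dominated (best price).
P3: not dominated (best warranty).
P4: not dominated.
P5: dominated by P4 (warranty 9≥7, price 276≤320, duration 71≤91).
P6: not dominated (best duration).
P7: dominated by P2 (warranty 3≥2, price 71≤231, duration 121≤181).
P8: not dominated.
P9: not dominated.
P10: dominated by P6 (warranty 6≥6, price 244≤764, duration 25≤35).
Pareto-optimal: P2, P3, P4, P6, P8, P9 → 6.

6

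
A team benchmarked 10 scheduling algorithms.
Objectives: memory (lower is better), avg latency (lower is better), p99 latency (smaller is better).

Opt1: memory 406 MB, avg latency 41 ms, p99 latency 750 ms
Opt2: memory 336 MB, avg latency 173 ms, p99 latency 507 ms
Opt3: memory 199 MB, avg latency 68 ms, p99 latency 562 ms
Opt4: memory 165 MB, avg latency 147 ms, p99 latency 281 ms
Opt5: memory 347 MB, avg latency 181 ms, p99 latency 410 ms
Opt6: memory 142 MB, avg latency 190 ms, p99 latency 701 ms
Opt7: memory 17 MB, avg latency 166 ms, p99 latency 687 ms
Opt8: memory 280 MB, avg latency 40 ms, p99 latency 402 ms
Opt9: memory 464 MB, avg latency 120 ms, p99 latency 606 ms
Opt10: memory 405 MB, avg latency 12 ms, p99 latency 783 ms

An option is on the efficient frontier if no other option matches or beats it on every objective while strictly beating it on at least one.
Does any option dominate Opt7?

No

Opt1: worse on memory (406 vs 17).
Opt2: worse on memory (336 vs 17).
Opt3: worse on memory (199 vs 17).
Opt4: worse on memory (165 vs 17).
Opt5: worse on memory (347 vs 17).
Opt6: worse on memory (142 vs 17).
Opt8: worse on memory (280 vs 17).
Opt9: worse on memory (464 vs 17).
Opt10: worse on memory (405 vs 17).
No option is at least as good as Opt7 on every objective and strictly better on one.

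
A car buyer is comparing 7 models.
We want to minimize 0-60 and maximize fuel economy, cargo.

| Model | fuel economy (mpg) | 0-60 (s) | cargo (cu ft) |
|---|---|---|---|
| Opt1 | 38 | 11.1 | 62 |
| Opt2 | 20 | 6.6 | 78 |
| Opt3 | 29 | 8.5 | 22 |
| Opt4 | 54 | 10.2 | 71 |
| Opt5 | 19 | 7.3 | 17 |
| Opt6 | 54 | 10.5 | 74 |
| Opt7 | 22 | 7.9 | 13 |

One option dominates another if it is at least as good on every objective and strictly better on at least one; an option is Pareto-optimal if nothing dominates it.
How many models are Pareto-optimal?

Opt1: dominated by Opt4 (fuel economy 54≥38, 0-60 10.2≤11.1, cargo 71≥62).
Opt2: not dominated (best 0-60).
Opt3: not dominated.
Opt4: not dominated.
Opt5: dominated by Opt2 (fuel economy 20≥19, 0-60 6.6≤7.3, cargo 78≥17).
Opt6: not dominated.
Opt7: not dominated.
Pareto-optimal: Opt2, Opt3, Opt4, Opt6, Opt7 → 5.

5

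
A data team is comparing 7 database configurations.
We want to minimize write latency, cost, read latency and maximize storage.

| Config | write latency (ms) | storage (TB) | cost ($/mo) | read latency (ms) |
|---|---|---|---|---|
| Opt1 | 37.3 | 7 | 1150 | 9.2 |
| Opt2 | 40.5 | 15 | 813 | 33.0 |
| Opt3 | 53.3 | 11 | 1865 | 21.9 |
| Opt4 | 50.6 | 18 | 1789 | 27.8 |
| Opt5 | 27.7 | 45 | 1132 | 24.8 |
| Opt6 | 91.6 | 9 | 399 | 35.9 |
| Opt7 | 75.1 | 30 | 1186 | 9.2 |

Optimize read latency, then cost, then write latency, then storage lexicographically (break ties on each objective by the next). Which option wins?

Opt1

First minimize read latency: best is 9.2, kept {Opt1, Opt7}.
Then minimize cost: best is 1150, kept {Opt1}.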